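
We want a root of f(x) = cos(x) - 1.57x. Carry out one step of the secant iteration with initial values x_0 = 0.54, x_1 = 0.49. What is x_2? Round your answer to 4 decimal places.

0.5448

f(0.54) = 0.009909, f(0.49) = 0.113033
x_2 = 0.490000 − 0.113033·(0.490000 − 0.540000) / (0.113033 − 0.009909) = 0.490000 − (-0.005652)/(0.103124) = 0.544804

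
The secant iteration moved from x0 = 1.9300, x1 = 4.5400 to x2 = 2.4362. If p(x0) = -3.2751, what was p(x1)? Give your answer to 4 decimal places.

13.6115

The secant line through (1.9300, -3.2751) and (4.5400, p(x1)) crosses zero at x2 = 2.4362.
So (1.9300, -3.2751), (4.5400, p(x1)), (2.4362, 0) are collinear:
p(x1) = -3.2751 · (4.5400 − 2.4362) / (1.9300 − 2.4362) = -3.2751 · (2.103800)/(-0.506200) = 13.611528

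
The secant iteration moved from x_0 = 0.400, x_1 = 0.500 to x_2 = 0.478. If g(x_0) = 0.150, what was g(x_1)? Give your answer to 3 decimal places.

The secant line through (0.400, 0.150) and (0.500, g(x_1)) crosses zero at x_2 = 0.478.
So (0.400, 0.150), (0.500, g(x_1)), (0.478, 0) are collinear:
g(x_1) = 0.150 · (0.500 − 0.478) / (0.400 − 0.478) = 0.150 · (0.02200)/(-0.07800) = -0.04231

-0.042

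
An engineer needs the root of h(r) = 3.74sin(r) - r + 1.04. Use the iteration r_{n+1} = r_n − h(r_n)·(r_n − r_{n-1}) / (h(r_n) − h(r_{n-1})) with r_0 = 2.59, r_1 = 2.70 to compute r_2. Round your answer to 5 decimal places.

2.68563

h(2.59) = 0.4099258, h(2.70) = -0.0615992
r_2 = 2.7000000 − (-0.0615992)·(2.7000000 − 2.5900000) / (-0.0615992 − 0.4099258) = 2.7000000 − (-0.0067759)/(-0.4715251) = 2.6856298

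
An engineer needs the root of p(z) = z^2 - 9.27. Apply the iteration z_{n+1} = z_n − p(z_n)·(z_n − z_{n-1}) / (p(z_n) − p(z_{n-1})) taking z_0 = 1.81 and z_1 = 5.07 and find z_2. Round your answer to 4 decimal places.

2.6812

p(1.81) = -5.993900, p(5.07) = 16.434900
z_2 = 5.070000 − 16.434900·(5.070000 − 1.810000) / (16.434900 − (-5.993900)) = 5.070000 − (53.577774)/(22.428800) = 2.681206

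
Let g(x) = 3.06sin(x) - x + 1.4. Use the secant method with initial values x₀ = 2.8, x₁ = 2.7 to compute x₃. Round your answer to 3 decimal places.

g(2.8) = -0.37494, g(2.7) = 0.00778
x₂ = 2.70000 − 0.00778·(2.70000 − 2.80000) / (0.00778 − (-0.37494)) = 2.70000 − (-0.00078)/(0.38272) = 2.70203
g(2.70203) = 0.00012
x₃ = 2.70203 − 0.00012·(2.70203 − 2.70000) / (0.00012 − 0.00778) = 2.70203 − (0.00000)/(-0.00766) = 2.70207

2.702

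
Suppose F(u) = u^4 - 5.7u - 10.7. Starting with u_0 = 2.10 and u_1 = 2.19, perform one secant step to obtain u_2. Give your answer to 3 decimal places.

F(2.10) = -3.22190, F(2.19) = -0.18042
u_2 = 2.19000 − (-0.18042)·(2.19000 − 2.10000) / (-0.18042 − (-3.22190)) = 2.19000 − (-0.01624)/(3.04148) = 2.19534

2.195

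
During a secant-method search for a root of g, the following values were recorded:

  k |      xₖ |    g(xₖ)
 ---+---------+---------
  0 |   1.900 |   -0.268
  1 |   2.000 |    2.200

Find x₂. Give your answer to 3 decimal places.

1.911

x₂ = 2.000 − 2.200·(2.000 − 1.900) / (2.200 − (-0.268))
   = 2.000 − (0.22000)/(2.46800) = 1.91086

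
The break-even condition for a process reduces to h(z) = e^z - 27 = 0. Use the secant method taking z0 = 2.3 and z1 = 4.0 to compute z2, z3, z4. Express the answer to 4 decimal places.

2.9486, 3.1831, 3.3170

h(2.3) = -17.025818, h(4.0) = 27.598150
z2 = 4.000000 − 27.598150·(4.000000 − 2.300000) / (27.598150 − (-17.025818)) = 4.000000 − (46.916855)/(44.623968) = 2.948618
h(2.948618) = -7.920440
z3 = 2.948618 − (-7.920440)·(2.948618 − 4.000000) / (-7.920440 − 27.598150) = 2.948618 − (8.327412)/(-35.518591) = 3.183070
h(3.183070) = -2.879315
z4 = 3.183070 − (-2.879315)·(3.183070 − 2.948618) / (-2.879315 − (-7.920440)) = 3.183070 − (-0.675062)/(5.041126) = 3.316981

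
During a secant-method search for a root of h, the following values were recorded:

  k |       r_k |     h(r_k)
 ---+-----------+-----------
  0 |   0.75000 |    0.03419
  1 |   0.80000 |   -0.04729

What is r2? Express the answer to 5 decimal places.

r2 = 0.80000 − (-0.04729)·(0.80000 − 0.75000) / (-0.04729 − 0.03419)
   = 0.80000 − (-0.0023645)/(-0.0814800) = 0.7709806

0.77098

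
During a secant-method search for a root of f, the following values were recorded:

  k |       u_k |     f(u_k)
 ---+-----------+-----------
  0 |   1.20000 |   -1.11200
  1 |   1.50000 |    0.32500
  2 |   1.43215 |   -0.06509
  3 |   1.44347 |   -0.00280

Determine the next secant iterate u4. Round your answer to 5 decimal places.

1.44398

u4 = 1.44347 − (-0.00280)·(1.44347 − 1.43215) / (-0.00280 − (-0.06509))
   = 1.44347 − (-0.0000317)/(0.0622900) = 1.4439788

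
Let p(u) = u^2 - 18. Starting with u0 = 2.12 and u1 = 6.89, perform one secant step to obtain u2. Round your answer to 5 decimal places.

p(2.12) = -13.5056000, p(6.89) = 29.4721000
u2 = 6.8900000 − 29.4721000·(6.8900000 − 2.1200000) / (29.4721000 − (-13.5056000)) = 6.8900000 − (140.5819170)/(42.9777000) = 3.6189567

3.61896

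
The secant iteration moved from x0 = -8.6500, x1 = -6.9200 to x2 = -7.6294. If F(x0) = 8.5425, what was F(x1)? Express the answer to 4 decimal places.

-5.9377

The secant line through (-8.6500, 8.5425) and (-6.9200, F(x1)) crosses zero at x2 = -7.6294.
So (-8.6500, 8.5425), (-6.9200, F(x1)), (-7.6294, 0) are collinear:
F(x1) = 8.5425 · (-6.9200 − (-7.6294)) / (-8.6500 − (-7.6294)) = 8.5425 · (0.709400)/(-1.020600) = -5.937732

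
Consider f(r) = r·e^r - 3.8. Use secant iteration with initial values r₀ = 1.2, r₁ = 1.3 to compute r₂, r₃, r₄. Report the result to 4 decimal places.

1.1766, 1.1745, 1.1743

f(1.2) = 0.184140, f(1.3) = 0.970086
r₂ = 1.300000 − 0.970086·(1.300000 − 1.200000) / (0.970086 − 0.184140) = 1.300000 − (0.097009)/(0.785945) = 1.176571
f(1.176571) = 0.015894
r₃ = 1.176571 − 0.015894·(1.176571 − 1.300000) / (0.015894 − 0.970086) = 1.176571 − (-0.001962)/(-0.954192) = 1.174515
f(1.174515) = 0.001402
r₄ = 1.174515 − 0.001402·(1.174515 − 1.176571) / (0.001402 − 0.015894) = 1.174515 − (-0.000003)/(-0.014492) = 1.174316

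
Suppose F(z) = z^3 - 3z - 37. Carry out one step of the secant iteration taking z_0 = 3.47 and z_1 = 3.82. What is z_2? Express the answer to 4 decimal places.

F(3.47) = -5.628077, F(3.82) = 7.282968
z_2 = 3.820000 − 7.282968·(3.820000 − 3.470000) / (7.282968 − (-5.628077)) = 3.820000 − (2.549039)/(12.911045) = 3.622569

3.6226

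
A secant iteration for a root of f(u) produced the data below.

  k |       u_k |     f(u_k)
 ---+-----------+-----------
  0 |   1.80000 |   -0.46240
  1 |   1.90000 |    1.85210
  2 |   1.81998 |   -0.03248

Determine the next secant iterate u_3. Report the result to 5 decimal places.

1.82136

u_3 = 1.81998 − (-0.03248)·(1.81998 − 1.90000) / (-0.03248 − 1.85210)
   = 1.81998 − (0.0025990)/(-1.8845800) = 1.8213591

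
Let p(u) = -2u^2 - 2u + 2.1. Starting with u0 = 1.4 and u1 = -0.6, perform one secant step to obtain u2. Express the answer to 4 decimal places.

0.1167

p(1.4) = -4.620000, p(-0.6) = 2.580000
u2 = -0.600000 − 2.580000·(-0.600000 − 1.400000) / (2.580000 − (-4.620000)) = -0.600000 − (-5.160000)/(7.200000) = 0.116667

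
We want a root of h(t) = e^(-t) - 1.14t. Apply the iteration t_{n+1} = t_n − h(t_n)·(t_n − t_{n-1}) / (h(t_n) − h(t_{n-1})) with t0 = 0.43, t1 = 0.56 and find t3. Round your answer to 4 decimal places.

0.5210

h(0.43) = 0.160309, h(0.56) = -0.067191
t2 = 0.560000 − (-0.067191)·(0.560000 − 0.430000) / (-0.067191 − 0.160309) = 0.560000 − (-0.008735)/(-0.227500) = 0.521605
h(0.521605) = -0.001063
t3 = 0.521605 − (-0.001063)·(0.521605 − 0.560000) / (-0.001063 − (-0.067191)) = 0.521605 − (0.000041)/(0.066128) = 0.520988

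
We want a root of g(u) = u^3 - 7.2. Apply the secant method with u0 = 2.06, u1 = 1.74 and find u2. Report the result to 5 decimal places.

g(2.06) = 1.5418160, g(1.74) = -1.9319760
u2 = 1.7400000 − (-1.9319760)·(1.7400000 − 2.0600000) / (-1.9319760 − 1.5418160) = 1.7400000 − (0.6182323)/(-3.4737920) = 1.9179704

1.91797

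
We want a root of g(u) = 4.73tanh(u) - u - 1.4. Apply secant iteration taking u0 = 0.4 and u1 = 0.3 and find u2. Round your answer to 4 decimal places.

0.4009

g(0.4) = -0.002841, g(0.3) = -0.322091
u2 = 0.300000 − (-0.322091)·(0.300000 − 0.400000) / (-0.322091 − (-0.002841)) = 0.300000 − (0.032209)/(-0.319250) = 0.400890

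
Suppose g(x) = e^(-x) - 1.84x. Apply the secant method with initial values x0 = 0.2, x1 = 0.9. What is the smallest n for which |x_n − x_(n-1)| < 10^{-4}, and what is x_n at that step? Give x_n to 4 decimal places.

n = 5, x_n = 0.3739

g(0.2) = 0.450731, g(0.9) = -1.249430
x2 = 0.900000 − (-1.249430)·(0.700000)/(-1.700161) = 0.385577;  |Δ| = 0.514423
g(0.385577) = -0.029405
x3 = 0.385577 − (-0.029405)·(-0.514423)/(1.220026) = 0.373179;  |Δ| = 0.012398
g(0.373179) = 0.001893
x4 = 0.373179 − 0.001893·(-0.012398)/(0.031297) = 0.373929;  |Δ| = 0.000750
g(0.373929) = -0.000003
x5 = 0.373929 − (-0.000003)·(0.000750)/(-0.001896) = 0.373928;  |Δ| = 0.000001
|x5 − x4| = 0.000001 < 10^{-4}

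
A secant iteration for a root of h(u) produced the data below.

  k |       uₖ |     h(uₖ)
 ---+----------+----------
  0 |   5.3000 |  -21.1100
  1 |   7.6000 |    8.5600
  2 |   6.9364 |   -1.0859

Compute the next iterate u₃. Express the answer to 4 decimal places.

7.0111

u₃ = 6.9364 − (-1.0859)·(6.9364 − 7.6000) / (-1.0859 − 8.5600)
   = 6.9364 − (0.720603)/(-9.645900) = 7.011106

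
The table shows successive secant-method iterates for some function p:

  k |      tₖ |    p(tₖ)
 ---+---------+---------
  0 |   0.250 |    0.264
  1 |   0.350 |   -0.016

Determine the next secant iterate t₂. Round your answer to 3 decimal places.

t₂ = 0.350 − (-0.016)·(0.350 − 0.250) / (-0.016 − 0.264)
   = 0.350 − (-0.00160)/(-0.28000) = 0.34429

0.344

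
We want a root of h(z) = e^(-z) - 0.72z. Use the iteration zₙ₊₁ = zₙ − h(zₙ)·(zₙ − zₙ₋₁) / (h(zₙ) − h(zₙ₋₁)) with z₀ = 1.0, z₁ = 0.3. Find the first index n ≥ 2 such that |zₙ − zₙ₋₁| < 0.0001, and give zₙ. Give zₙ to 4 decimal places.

n = 5, zₙ = 0.6939

h(1.0) = -0.352121, h(0.3) = 0.524818
z₂ = 0.300000 − 0.524818·(-0.700000)/(0.876939) = 0.718926;  |Δ| = 0.418926
h(0.718926) = -0.030352
z₃ = 0.718926 − (-0.030352)·(0.418926)/(-0.555170) = 0.696023;  |Δ| = 0.022903
h(0.696023) = -0.002573
z₄ = 0.696023 − (-0.002573)·(-0.022903)/(0.027779) = 0.693902;  |Δ| = 0.002121
h(0.693902) = 0.000013
z₅ = 0.693902 − 0.000013·(-0.002121)/(0.002586) = 0.693913;  |Δ| = 0.000011
|z₅ − z₄| = 0.000011 < 0.0001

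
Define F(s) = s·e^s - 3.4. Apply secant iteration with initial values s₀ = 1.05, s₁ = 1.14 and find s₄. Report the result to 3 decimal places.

F(1.05) = -0.39947, F(1.14) = 0.16452
s₂ = 1.14000 − 0.16452·(1.14000 − 1.05000) / (0.16452 − (-0.39947)) = 1.14000 − (0.01481)/(0.56398) = 1.11375
F(1.11375) = -0.00781
s₃ = 1.11375 − (-0.00781)·(1.11375 − 1.14000) / (-0.00781 − 0.16452) = 1.11375 − (0.00020)/(-0.17232) = 1.11494
F(1.11494) = -0.00014
s₄ = 1.11494 − (-0.00014)·(1.11494 − 1.11375) / (-0.00014 − (-0.00781)) = 1.11494 − (0.00000)/(0.00766) = 1.11496

1.115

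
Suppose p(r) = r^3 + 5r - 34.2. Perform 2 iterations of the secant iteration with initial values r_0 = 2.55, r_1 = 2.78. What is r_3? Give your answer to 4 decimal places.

2.7374

p(2.55) = -4.868625, p(2.78) = 1.184952
r_2 = 2.780000 − 1.184952·(2.780000 − 2.550000) / (1.184952 − (-4.868625)) = 2.780000 − (0.272539)/(6.053577) = 2.734979
p(2.734979) = -0.067165
r_3 = 2.734979 − (-0.067165)·(2.734979 − 2.780000) / (-0.067165 − 1.184952) = 2.734979 − (0.003024)/(-1.252117) = 2.737394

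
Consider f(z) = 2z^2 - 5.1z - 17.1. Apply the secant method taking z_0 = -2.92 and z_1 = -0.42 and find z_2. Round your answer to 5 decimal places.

-1.65983

f(-2.92) = 14.8448000, f(-0.42) = -14.6052000
z_2 = -0.4200000 − (-14.6052000)·(-0.4200000 − (-2.9200000)) / (-14.6052000 − 14.8448000) = -0.4200000 − (-36.5130000)/(-29.4500000) = -1.6598302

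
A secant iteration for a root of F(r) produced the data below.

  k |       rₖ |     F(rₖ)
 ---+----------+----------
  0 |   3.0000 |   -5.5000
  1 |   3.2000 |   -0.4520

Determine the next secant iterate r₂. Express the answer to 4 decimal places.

r₂ = 3.2000 − (-0.4520)·(3.2000 − 3.0000) / (-0.4520 − (-5.5000))
   = 3.2000 − (-0.090400)/(5.048000) = 3.217908

3.2179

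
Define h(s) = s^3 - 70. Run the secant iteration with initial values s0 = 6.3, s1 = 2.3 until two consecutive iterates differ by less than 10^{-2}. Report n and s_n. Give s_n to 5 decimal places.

n = 7, s_n = 4.12128

h(6.3) = 180.0470000, h(2.3) = -57.8330000
s2 = 2.3000000 − (-57.8330000)·(-4.0000000)/(-237.8800000) = 3.2724735;  |Δ| = 0.9724735
h(3.2724735) = -34.9548098
s3 = 3.2724735 − (-34.9548098)·(0.9724735)/(22.8781902) = 4.7582828;  |Δ| = 1.4858093
h(4.7582828) = 37.7334933
s4 = 4.7582828 − 37.7334933·(1.4858093)/(72.6883031) = 3.9869788;  |Δ| = 0.7713039
h(3.9869788) = -6.6229830
s5 = 3.9869788 − (-6.6229830)·(-0.7713039)/(-44.3564763) = 4.1021443;  |Δ| = 0.1151654
h(4.1021443) = -0.9708075
s6 = 4.1021443 − (-0.9708075)·(0.1151654)/(5.6521756) = 4.1219249;  |Δ| = 0.0197806
h(4.1219249) = 0.0325951
s7 = 4.1219249 − 0.0325951·(0.0197806)/(1.0034026) = 4.1212823;  |Δ| = 0.0006426
|s7 − s6| = 0.0006426 < 10^{-2}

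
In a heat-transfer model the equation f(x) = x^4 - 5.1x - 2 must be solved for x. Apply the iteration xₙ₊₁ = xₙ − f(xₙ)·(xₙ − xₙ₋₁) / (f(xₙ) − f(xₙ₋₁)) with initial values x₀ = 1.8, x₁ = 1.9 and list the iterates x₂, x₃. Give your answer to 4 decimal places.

1.8337, 1.8359

f(1.8) = -0.682400, f(1.9) = 1.342100
x₂ = 1.900000 − 1.342100·(1.900000 − 1.800000) / (1.342100 − (-0.682400)) = 1.900000 − (0.134210)/(2.024500) = 1.833707
f(1.833707) = -0.045623
x₃ = 1.833707 − (-0.045623)·(1.833707 − 1.900000) / (-0.045623 − 1.342100) = 1.833707 − (0.003024)/(-1.387723) = 1.835887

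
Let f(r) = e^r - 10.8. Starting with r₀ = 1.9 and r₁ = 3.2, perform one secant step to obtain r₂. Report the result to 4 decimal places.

2.1997

f(1.9) = -4.114106, f(3.2) = 13.732530
r₂ = 3.200000 − 13.732530·(3.200000 − 1.900000) / (13.732530 − (-4.114106)) = 3.200000 − (17.852289)/(17.846636) = 2.199683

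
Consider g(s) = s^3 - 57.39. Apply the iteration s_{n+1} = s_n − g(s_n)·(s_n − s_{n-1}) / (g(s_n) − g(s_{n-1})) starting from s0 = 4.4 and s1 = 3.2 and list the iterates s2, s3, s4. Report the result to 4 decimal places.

g(4.4) = 27.794000, g(3.2) = -24.622000
s2 = 3.200000 − (-24.622000)·(3.200000 − 4.400000) / (-24.622000 − 27.794000) = 3.200000 − (29.546400)/(-52.416000) = 3.763690
g(3.763690) = -4.075947
s3 = 3.763690 − (-4.075947)·(3.763690 − 3.200000) / (-4.075947 − (-24.622000)) = 3.763690 − (-2.297572)/(20.546053) = 3.875516
g(3.875516) = 0.818793
s4 = 3.875516 − 0.818793·(3.875516 − 3.763690) / (0.818793 − (-4.075947)) = 3.875516 − (0.091562)/(4.894740) = 3.856810

3.7637, 3.8755, 3.8568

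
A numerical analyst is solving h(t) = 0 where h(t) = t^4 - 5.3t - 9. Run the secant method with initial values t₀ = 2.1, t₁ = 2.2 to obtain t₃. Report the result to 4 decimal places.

2.1210

h(2.1) = -0.681900, h(2.2) = 2.765600
t₂ = 2.200000 − 2.765600·(2.200000 − 2.100000) / (2.765600 − (-0.681900)) = 2.200000 − (0.276560)/(3.447500) = 2.119780
h(2.119780) = -0.043601
t₃ = 2.119780 − (-0.043601)·(2.119780 − 2.200000) / (-0.043601 − 2.765600) = 2.119780 − (0.003498)/(-2.809201) = 2.121025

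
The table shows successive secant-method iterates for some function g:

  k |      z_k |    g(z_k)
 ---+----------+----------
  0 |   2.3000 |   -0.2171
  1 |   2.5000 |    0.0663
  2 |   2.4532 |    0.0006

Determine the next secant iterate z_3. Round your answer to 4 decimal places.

2.4528

z_3 = 2.4532 − 0.0006·(2.4532 − 2.5000) / (0.0006 − 0.0663)
   = 2.4532 − (-0.000028)/(-0.065700) = 2.452773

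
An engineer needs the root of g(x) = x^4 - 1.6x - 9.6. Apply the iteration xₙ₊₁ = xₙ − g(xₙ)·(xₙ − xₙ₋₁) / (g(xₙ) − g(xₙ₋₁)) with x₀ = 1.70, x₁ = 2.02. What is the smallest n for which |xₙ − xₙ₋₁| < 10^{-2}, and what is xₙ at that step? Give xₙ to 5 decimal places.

n = 4, xₙ = 1.88467

g(1.70) = -3.9679000, g(2.02) = 3.8176642
x₂ = 2.0200000 − 3.8176642·(0.3200000)/(7.7855642) = 1.8630875;  |Δ| = 0.1569125
g(1.8630875) = -0.5324399
x₃ = 1.8630875 − (-0.5324399)·(-0.1569125)/(-4.3501040) = 1.8822931;  |Δ| = 0.0192056
g(1.8822931) = -0.0586263
x₄ = 1.8822931 − (-0.0586263)·(0.0192056)/(0.4738136) = 1.8846695;  |Δ| = 0.0023764
|x₄ − x₃| = 0.0023764 < 10^{-2}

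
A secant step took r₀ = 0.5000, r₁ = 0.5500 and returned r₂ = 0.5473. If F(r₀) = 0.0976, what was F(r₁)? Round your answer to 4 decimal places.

The secant line through (0.5000, 0.0976) and (0.5500, F(r₁)) crosses zero at r₂ = 0.5473.
So (0.5000, 0.0976), (0.5500, F(r₁)), (0.5473, 0) are collinear:
F(r₁) = 0.0976 · (0.5500 − 0.5473) / (0.5000 − 0.5473) = 0.0976 · (0.002700)/(-0.047300) = -0.005571

-0.0056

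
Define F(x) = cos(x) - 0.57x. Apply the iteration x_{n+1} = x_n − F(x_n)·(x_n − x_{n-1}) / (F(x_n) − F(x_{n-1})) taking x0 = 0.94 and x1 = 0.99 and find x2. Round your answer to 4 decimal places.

F(0.94) = 0.053988, F(0.99) = -0.015610
x2 = 0.990000 − (-0.015610)·(0.990000 − 0.940000) / (-0.015610 − 0.053988) = 0.990000 − (-0.000781)/(-0.069598) = 0.978786

0.9788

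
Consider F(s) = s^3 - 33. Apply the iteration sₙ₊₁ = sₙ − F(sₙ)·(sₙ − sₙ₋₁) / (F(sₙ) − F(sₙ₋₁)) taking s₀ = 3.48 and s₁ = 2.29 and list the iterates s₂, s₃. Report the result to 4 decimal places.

F(3.48) = 9.144192, F(2.29) = -20.991011
s₂ = 2.290000 − (-20.991011)·(2.290000 − 3.480000) / (-20.991011 − 9.144192) = 2.290000 − (24.979303)/(-30.135203) = 3.118908
F(3.118908) = -2.660558
s₃ = 3.118908 − (-2.660558)·(3.118908 − 2.290000) / (-2.660558 − (-20.991011)) = 3.118908 − (-2.205357)/(18.330453) = 3.239219

3.1189, 3.2392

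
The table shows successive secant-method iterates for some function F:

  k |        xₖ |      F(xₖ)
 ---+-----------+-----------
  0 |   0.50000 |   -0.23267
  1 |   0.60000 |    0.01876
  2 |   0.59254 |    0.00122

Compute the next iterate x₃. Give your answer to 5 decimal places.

x₃ = 0.59254 − 0.00122·(0.59254 − 0.60000) / (0.00122 − 0.01876)
   = 0.59254 − (-0.0000091)/(-0.0175400) = 0.5920211

0.59202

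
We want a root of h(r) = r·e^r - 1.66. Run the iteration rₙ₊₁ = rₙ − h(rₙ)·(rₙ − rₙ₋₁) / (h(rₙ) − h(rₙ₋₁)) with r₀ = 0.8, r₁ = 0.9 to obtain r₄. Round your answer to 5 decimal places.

h(0.8) = 0.1204327, h(0.9) = 0.5536428
r₂ = 0.9000000 − 0.5536428·(0.9000000 − 0.8000000) / (0.5536428 − 0.1204327) = 0.9000000 − (0.0553643)/(0.4332101) = 0.7721999
h(0.7721999) = 0.0114443
r₃ = 0.7721999 − 0.0114443·(0.7721999 − 0.9000000) / (0.0114443 − 0.5536428) = 0.7721999 − (-0.0014626)/(-0.5421985) = 0.7695024
h(0.7695024) = 0.0011186
r₄ = 0.7695024 − 0.0011186·(0.7695024 − 0.7721999) / (0.0011186 − 0.0114443) = 0.7695024 − (-0.0000030)/(-0.0103258) = 0.7692102

0.76921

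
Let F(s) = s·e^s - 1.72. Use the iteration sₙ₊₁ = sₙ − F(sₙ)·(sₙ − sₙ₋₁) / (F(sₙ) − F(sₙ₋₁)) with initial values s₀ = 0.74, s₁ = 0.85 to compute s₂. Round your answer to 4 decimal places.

0.7825

F(0.74) = -0.169008, F(0.85) = 0.268700
s₂ = 0.850000 − 0.268700·(0.850000 − 0.740000) / (0.268700 − (-0.169008)) = 0.850000 − (0.029557)/(0.437708) = 0.782473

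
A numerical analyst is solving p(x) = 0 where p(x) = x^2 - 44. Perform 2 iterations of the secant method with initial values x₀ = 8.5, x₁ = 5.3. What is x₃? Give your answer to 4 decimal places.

p(8.5) = 28.250000, p(5.3) = -15.910000
x₂ = 5.300000 − (-15.910000)·(5.300000 − 8.500000) / (-15.910000 − 28.250000) = 5.300000 − (50.912000)/(-44.160000) = 6.452899
p(6.452899) = -2.360100
x₃ = 6.452899 − (-2.360100)·(6.452899 − 5.300000) / (-2.360100 − (-15.910000)) = 6.452899 − (-2.720956)/(13.549900) = 6.653709

6.6537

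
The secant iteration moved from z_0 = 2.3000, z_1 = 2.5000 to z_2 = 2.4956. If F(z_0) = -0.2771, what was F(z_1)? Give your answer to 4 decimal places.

0.0062

The secant line through (2.3000, -0.2771) and (2.5000, F(z_1)) crosses zero at z_2 = 2.4956.
So (2.3000, -0.2771), (2.5000, F(z_1)), (2.4956, 0) are collinear:
F(z_1) = -0.2771 · (2.5000 − 2.4956) / (2.3000 − 2.4956) = -0.2771 · (0.004400)/(-0.195600) = 0.006233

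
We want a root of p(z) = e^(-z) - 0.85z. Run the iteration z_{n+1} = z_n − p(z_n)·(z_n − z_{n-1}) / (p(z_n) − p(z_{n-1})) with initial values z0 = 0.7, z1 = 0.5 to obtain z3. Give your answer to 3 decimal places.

0.628

p(0.7) = -0.09841, p(0.5) = 0.18153
z2 = 0.50000 − 0.18153·(0.50000 − 0.70000) / (0.18153 − (-0.09841)) = 0.50000 − (-0.03631)/(0.27995) = 0.62969
p(0.62969) = -0.00248
z3 = 0.62969 − (-0.00248)·(0.62969 − 0.50000) / (-0.00248 − 0.18153) = 0.62969 − (-0.00032)/(-0.18401) = 0.62794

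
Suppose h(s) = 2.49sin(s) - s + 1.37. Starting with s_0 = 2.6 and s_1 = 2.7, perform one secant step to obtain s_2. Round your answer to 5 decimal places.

h(2.6) = 0.0535984, h(2.7) = -0.2658241
s_2 = 2.7000000 − (-0.2658241)·(2.7000000 − 2.6000000) / (-0.2658241 − 0.0535984) = 2.7000000 − (-0.0265824)/(-0.3194225) = 2.6167798

2.61678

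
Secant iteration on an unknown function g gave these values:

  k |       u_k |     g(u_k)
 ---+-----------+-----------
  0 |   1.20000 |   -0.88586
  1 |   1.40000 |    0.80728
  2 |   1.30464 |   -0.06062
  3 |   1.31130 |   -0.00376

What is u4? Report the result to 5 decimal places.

u4 = 1.31130 − (-0.00376)·(1.31130 − 1.30464) / (-0.00376 − (-0.06062))
   = 1.31130 − (-0.0000250)/(0.0568600) = 1.3117404

1.31174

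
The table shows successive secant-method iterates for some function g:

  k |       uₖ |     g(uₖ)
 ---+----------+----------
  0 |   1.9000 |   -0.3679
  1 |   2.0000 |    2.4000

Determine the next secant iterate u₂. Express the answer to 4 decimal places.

u₂ = 2.0000 − 2.4000·(2.0000 − 1.9000) / (2.4000 − (-0.3679))
   = 2.0000 − (0.240000)/(2.767900) = 1.913292

1.9133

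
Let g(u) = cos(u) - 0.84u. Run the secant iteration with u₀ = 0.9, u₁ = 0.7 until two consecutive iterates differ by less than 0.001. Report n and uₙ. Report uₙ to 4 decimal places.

n = 4, uₙ = 0.8158

g(0.9) = -0.134390, g(0.7) = 0.176842
u₂ = 0.700000 − 0.176842·(-0.200000)/(0.311232) = 0.813640;  |Δ| = 0.113640
g(0.813640) = 0.003400
u₃ = 0.813640 − 0.003400·(0.113640)/(-0.173442) = 0.815868;  |Δ| = 0.002228
g(0.815868) = -0.000092
u₄ = 0.815868 − (-0.000092)·(0.002228)/(-0.003492) = 0.815809;  |Δ| = 0.000059
|u₄ − u₃| = 0.000059 < 0.001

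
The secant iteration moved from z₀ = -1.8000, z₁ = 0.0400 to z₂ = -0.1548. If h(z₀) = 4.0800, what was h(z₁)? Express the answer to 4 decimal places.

-0.4831

The secant line through (-1.8000, 4.0800) and (0.0400, h(z₁)) crosses zero at z₂ = -0.1548.
So (-1.8000, 4.0800), (0.0400, h(z₁)), (-0.1548, 0) are collinear:
h(z₁) = 4.0800 · (0.0400 − (-0.1548)) / (-1.8000 − (-0.1548)) = 4.0800 · (0.194800)/(-1.645200) = -0.483093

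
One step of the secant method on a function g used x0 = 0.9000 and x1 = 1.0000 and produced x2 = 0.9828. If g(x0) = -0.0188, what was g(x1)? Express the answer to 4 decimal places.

0.0039

The secant line through (0.9000, -0.0188) and (1.0000, g(x1)) crosses zero at x2 = 0.9828.
So (0.9000, -0.0188), (1.0000, g(x1)), (0.9828, 0) are collinear:
g(x1) = -0.0188 · (1.0000 − 0.9828) / (0.9000 − 0.9828) = -0.0188 · (0.017200)/(-0.082800) = 0.003905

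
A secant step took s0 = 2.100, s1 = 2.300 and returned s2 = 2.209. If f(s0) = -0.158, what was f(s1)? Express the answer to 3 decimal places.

0.132

The secant line through (2.100, -0.158) and (2.300, f(s1)) crosses zero at s2 = 2.209.
So (2.100, -0.158), (2.300, f(s1)), (2.209, 0) are collinear:
f(s1) = -0.158 · (2.300 − 2.209) / (2.100 − 2.209) = -0.158 · (0.09100)/(-0.10900) = 0.13191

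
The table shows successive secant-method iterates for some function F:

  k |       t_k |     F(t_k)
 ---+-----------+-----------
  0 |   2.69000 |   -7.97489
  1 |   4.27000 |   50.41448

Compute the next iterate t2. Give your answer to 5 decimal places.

t2 = 4.27000 − 50.41448·(4.27000 − 2.69000) / (50.41448 − (-7.97489))
   = 4.27000 − (79.6548784)/(58.3893700) = 2.9057983

2.90580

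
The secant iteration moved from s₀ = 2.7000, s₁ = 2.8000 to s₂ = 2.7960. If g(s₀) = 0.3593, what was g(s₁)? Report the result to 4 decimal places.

-0.0150

The secant line through (2.7000, 0.3593) and (2.8000, g(s₁)) crosses zero at s₂ = 2.7960.
So (2.7000, 0.3593), (2.8000, g(s₁)), (2.7960, 0) are collinear:
g(s₁) = 0.3593 · (2.8000 − 2.7960) / (2.7000 − 2.7960) = 0.3593 · (0.004000)/(-0.096000) = -0.014971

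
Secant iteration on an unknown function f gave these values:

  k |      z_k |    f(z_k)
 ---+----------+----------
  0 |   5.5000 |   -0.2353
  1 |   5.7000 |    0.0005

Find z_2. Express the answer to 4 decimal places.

5.6996

z_2 = 5.7000 − 0.0005·(5.7000 − 5.5000) / (0.0005 − (-0.2353))
   = 5.7000 − (0.000100)/(0.235800) = 5.699576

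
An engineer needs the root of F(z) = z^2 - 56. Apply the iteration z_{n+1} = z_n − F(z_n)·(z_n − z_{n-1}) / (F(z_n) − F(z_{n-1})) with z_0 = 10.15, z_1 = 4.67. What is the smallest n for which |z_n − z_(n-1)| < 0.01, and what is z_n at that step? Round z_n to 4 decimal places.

n = 5, z_n = 7.4833

F(10.15) = 47.022500, F(4.67) = -34.191100
z_2 = 4.670000 − (-34.191100)·(-5.480000)/(-81.213600) = 6.977092;  |Δ| = 2.307092
F(6.977092) = -7.320190
z_3 = 6.977092 − (-7.320190)·(2.307092)/(26.870910) = 7.605591;  |Δ| = 0.628499
F(7.605591) = 1.845017
z_4 = 7.605591 − 1.845017·(0.628499)/(9.165208) = 7.479070;  |Δ| = 0.126521
F(7.479070) = -0.063511
z_5 = 7.479070 − (-0.063511)·(-0.126521)/(-1.908528) = 7.483280;  |Δ| = 0.004210
|z_5 − z_4| = 0.004210 < 0.01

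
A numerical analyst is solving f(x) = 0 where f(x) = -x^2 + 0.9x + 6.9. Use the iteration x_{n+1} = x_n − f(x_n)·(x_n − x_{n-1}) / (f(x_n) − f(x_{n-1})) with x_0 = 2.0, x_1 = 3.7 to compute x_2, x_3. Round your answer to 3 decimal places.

f(2.0) = 4.70000, f(3.7) = -3.46000
x_2 = 3.70000 − (-3.46000)·(3.70000 − 2.00000) / (-3.46000 − 4.70000) = 3.70000 − (-5.88200)/(-8.16000) = 2.97917
f(2.97917) = 0.70582
x_3 = 2.97917 − 0.70582·(2.97917 − 3.70000) / (0.70582 − (-3.46000)) = 2.97917 − (-0.50878)/(4.16582) = 3.10130

2.979, 3.101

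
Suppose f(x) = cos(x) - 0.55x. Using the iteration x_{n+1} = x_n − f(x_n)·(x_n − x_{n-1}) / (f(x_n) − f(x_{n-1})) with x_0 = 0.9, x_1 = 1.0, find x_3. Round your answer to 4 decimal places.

f(0.9) = 0.126610, f(1.0) = -0.009698
x_2 = 1.000000 − (-0.009698)·(1.000000 − 0.900000) / (-0.009698 − 0.126610) = 1.000000 − (-0.000970)/(-0.136308) = 0.992885
f(0.992885) = 0.000188
x_3 = 0.992885 − 0.000188·(0.992885 − 1.000000) / (0.000188 − (-0.009698)) = 0.992885 − (-0.000001)/(0.009886) = 0.993021

0.9930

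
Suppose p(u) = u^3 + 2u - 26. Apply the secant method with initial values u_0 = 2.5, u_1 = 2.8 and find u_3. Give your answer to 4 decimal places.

2.7378

p(2.5) = -5.375000, p(2.8) = 1.552000
u_2 = 2.800000 − 1.552000·(2.800000 − 2.500000) / (1.552000 − (-5.375000)) = 2.800000 − (0.465600)/(6.927000) = 2.732785
p(2.732785) = -0.125686
u_3 = 2.732785 − (-0.125686)·(2.732785 − 2.800000) / (-0.125686 − 1.552000) = 2.732785 − (0.008448)/(-1.677686) = 2.737820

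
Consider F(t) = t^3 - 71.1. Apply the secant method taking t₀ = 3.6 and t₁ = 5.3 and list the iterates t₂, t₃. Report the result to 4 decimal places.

F(3.6) = -24.444000, F(5.3) = 77.777000
t₂ = 5.300000 − 77.777000·(5.300000 − 3.600000) / (77.777000 − (-24.444000)) = 5.300000 − (132.220900)/(102.221000) = 4.006519
F(4.006519) = -6.786568
t₃ = 4.006519 − (-6.786568)·(4.006519 − 5.300000) / (-6.786568 − 77.777000) = 4.006519 − (8.778295)/(-84.563568) = 4.110326

4.0065, 4.1103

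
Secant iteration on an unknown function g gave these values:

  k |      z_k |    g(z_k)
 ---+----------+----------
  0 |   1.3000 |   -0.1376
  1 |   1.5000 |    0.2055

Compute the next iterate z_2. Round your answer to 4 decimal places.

1.3802

z_2 = 1.5000 − 0.2055·(1.5000 − 1.3000) / (0.2055 − (-0.1376))
   = 1.5000 − (0.041100)/(0.343100) = 1.380210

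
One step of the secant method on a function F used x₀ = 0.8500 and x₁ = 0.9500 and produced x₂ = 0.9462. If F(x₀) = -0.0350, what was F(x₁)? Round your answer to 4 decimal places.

The secant line through (0.8500, -0.0350) and (0.9500, F(x₁)) crosses zero at x₂ = 0.9462.
So (0.8500, -0.0350), (0.9500, F(x₁)), (0.9462, 0) are collinear:
F(x₁) = -0.0350 · (0.9500 − 0.9462) / (0.8500 − 0.9462) = -0.0350 · (0.003800)/(-0.096200) = 0.001383

0.0014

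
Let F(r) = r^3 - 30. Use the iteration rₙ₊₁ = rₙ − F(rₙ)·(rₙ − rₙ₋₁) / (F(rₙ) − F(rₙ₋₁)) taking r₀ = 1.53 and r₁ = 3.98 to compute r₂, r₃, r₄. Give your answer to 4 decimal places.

2.6185, 2.9822, 3.1298

F(1.53) = -26.418423, F(3.98) = 33.044792
r₂ = 3.980000 − 33.044792·(3.980000 − 1.530000) / (33.044792 − (-26.418423)) = 3.980000 − (80.959740)/(59.463215) = 2.618490
F(2.618490) = -12.046342
r₃ = 2.618490 − (-12.046342)·(2.618490 − 3.980000) / (-12.046342 − 33.044792) = 2.618490 − (16.401211)/(-45.091134) = 2.982225
F(2.982225) = -3.477085
r₄ = 2.982225 − (-3.477085)·(2.982225 − 2.618490) / (-3.477085 − (-12.046342)) = 2.982225 − (-1.264736)/(8.569258) = 3.129815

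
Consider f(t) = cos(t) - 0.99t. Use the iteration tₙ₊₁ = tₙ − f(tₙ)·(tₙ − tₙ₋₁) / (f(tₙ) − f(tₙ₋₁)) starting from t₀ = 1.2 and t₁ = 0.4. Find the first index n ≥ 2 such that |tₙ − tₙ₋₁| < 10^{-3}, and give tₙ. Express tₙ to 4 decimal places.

f(1.2) = -0.825642, f(0.4) = 0.525061
t₂ = 0.400000 − 0.525061·(-0.800000)/(1.350703) = 0.710985;  |Δ| = 0.310985
f(0.710985) = 0.053844
t₃ = 0.710985 − 0.053844·(0.310985)/(-0.471217) = 0.746520;  |Δ| = 0.035535
f(0.746520) = -0.004999
t₄ = 0.746520 − (-0.004999)·(0.035535)/(-0.058842) = 0.743502;  |Δ| = 0.003019
f(0.743502) = 0.000036
t₅ = 0.743502 − 0.000036·(-0.003019)/(0.005035) = 0.743523;  |Δ| = 0.000022
|t₅ − t₄| = 0.000022 < 10^{-3}

n = 5, tₙ = 0.7435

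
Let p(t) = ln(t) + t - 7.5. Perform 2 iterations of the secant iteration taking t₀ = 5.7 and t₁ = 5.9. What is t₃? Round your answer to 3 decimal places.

5.751

p(5.7) = -0.05953, p(5.9) = 0.17495
t₂ = 5.90000 − 0.17495·(5.90000 − 5.70000) / (0.17495 − (-0.05953)) = 5.90000 − (0.03499)/(0.23449) = 5.75078
p(5.75078) = 0.00011
t₃ = 5.75078 − 0.00011·(5.75078 − 5.90000) / (0.00011 − 0.17495) = 5.75078 − (-0.00002)/(-0.17484) = 5.75068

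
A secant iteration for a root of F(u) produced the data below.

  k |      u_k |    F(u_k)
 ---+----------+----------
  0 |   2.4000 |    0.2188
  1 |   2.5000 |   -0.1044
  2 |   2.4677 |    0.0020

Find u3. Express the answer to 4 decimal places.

u3 = 2.4677 − 0.0020·(2.4677 − 2.5000) / (0.0020 − (-0.1044))
   = 2.4677 − (-0.000065)/(0.106400) = 2.468307

2.4683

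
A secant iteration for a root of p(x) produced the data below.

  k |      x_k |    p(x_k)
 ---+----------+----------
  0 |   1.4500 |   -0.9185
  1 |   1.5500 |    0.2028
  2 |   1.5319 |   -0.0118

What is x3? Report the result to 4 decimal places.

1.5329

x3 = 1.5319 − (-0.0118)·(1.5319 − 1.5500) / (-0.0118 − 0.2028)
   = 1.5319 − (0.000214)/(-0.214600) = 1.532895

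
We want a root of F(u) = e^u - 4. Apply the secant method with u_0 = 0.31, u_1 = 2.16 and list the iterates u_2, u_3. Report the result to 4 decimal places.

0.9775, 1.2414

F(0.31) = -2.636575, F(2.16) = 4.671138
u_2 = 2.160000 − 4.671138·(2.160000 − 0.310000) / (4.671138 − (-2.636575)) = 2.160000 − (8.641605)/(7.307713) = 0.977468
F(0.977468) = -1.342282
u_3 = 0.977468 − (-1.342282)·(0.977468 − 2.160000) / (-1.342282 − 4.671138) = 0.977468 − (1.587291)/(-6.013420) = 1.241426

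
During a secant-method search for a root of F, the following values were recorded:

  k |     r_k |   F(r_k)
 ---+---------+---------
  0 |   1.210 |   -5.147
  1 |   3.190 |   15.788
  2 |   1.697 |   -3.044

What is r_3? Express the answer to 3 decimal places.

1.938

r_3 = 1.697 − (-3.044)·(1.697 − 3.190) / (-3.044 − 15.788)
   = 1.697 − (4.54469)/(-18.83200) = 1.93833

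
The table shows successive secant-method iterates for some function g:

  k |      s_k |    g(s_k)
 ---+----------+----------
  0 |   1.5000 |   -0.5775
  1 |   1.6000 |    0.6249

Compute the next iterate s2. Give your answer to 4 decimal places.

s2 = 1.6000 − 0.6249·(1.6000 − 1.5000) / (0.6249 − (-0.5775))
   = 1.6000 − (0.062490)/(1.202400) = 1.548029

1.5480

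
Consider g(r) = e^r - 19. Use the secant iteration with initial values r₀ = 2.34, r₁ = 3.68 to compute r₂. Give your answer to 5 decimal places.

2.73464

g(2.34) = -8.6187634, g(3.68) = 20.6463941
r₂ = 3.6800000 − 20.6463941·(3.6800000 − 2.3400000) / (20.6463941 − (-8.6187634)) = 3.6800000 − (27.6661681)/(29.2651575) = 2.7346380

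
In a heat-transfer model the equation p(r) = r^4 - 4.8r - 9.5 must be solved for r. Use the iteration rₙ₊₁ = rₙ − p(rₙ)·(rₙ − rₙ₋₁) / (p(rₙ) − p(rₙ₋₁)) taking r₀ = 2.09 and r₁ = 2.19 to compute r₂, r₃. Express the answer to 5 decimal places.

p(2.09) = -0.4517024, p(2.19) = 2.9905752
r₂ = 2.1900000 − 2.9905752·(2.1900000 − 2.0900000) / (2.9905752 − (-0.4517024)) = 2.1900000 − (0.2990575)/(3.4422776) = 2.1031222
p(2.1031222) = -0.0309697
r₃ = 2.1031222 − (-0.0309697)·(2.1031222 − 2.1900000) / (-0.0309697 − 2.9905752) = 2.1031222 − (0.0026906)/(-3.0215450) = 2.1040127

2.10312, 2.10401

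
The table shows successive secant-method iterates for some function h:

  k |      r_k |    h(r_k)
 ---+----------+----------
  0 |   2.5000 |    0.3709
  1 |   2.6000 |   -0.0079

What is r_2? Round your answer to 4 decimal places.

2.5979

r_2 = 2.6000 − (-0.0079)·(2.6000 − 2.5000) / (-0.0079 − 0.3709)
   = 2.6000 − (-0.000790)/(-0.378800) = 2.597914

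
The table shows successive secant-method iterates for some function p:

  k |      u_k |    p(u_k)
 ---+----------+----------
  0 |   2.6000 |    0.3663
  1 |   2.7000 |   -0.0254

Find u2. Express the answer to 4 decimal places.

u2 = 2.7000 − (-0.0254)·(2.7000 − 2.6000) / (-0.0254 − 0.3663)
   = 2.7000 − (-0.002540)/(-0.391700) = 2.693515

2.6935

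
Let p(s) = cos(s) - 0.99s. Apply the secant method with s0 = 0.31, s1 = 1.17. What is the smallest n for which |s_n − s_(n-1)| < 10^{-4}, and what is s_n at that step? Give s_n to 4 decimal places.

n = 5, s_n = 0.7435

p(0.31) = 0.645434, p(1.17) = -0.768148
s2 = 1.170000 − (-0.768148)·(0.860000)/(-1.413582) = 0.702671;  |Δ| = 0.467329
p(0.702671) = 0.067474
s3 = 0.702671 − 0.067474·(-0.467329)/(0.835622) = 0.740407;  |Δ| = 0.037735
p(0.740407) = 0.005192
s4 = 0.740407 − 0.005192·(0.037735)/(-0.062282) = 0.743552;  |Δ| = 0.003146
p(0.743552) = -0.000048
s5 = 0.743552 − (-0.000048)·(0.003146)/(-0.005240) = 0.743523;  |Δ| = 0.000029
|s5 − s4| = 0.000029 < 10^{-4}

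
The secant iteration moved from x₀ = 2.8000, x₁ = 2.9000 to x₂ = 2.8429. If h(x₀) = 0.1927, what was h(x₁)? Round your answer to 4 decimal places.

The secant line through (2.8000, 0.1927) and (2.9000, h(x₁)) crosses zero at x₂ = 2.8429.
So (2.8000, 0.1927), (2.9000, h(x₁)), (2.8429, 0) are collinear:
h(x₁) = 0.1927 · (2.9000 − 2.8429) / (2.8000 − 2.8429) = 0.1927 · (0.057100)/(-0.042900) = -0.256484

-0.2565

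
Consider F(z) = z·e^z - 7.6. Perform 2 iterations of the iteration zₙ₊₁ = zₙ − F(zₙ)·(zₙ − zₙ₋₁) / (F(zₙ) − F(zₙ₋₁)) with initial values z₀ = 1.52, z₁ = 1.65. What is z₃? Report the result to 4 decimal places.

F(1.52) = -0.650218, F(1.65) = 0.991517
z₂ = 1.650000 − 0.991517·(1.650000 − 1.520000) / (0.991517 − (-0.650218)) = 1.650000 − (0.128897)/(1.641734) = 1.571487
F(1.571487) = -0.035172
z₃ = 1.571487 − (-0.035172)·(1.571487 − 1.650000) / (-0.035172 − 0.991517) = 1.571487 − (0.002761)/(-1.026689) = 1.574177

1.5742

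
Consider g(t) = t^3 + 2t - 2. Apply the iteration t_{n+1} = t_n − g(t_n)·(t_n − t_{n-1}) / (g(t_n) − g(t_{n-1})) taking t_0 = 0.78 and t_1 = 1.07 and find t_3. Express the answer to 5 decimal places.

g(0.78) = 0.0345520, g(1.07) = 1.3650430
t_2 = 1.0700000 − 1.3650430·(1.0700000 − 0.7800000) / (1.3650430 − 0.0345520) = 1.0700000 − (0.3958625)/(1.3304910) = 0.7724689
g(0.7724689) = 0.0058763
t_3 = 0.7724689 − 0.0058763·(0.7724689 − 1.0700000) / (0.0058763 − 1.3650430) = 0.7724689 − (-0.0017484)/(-1.3591667) = 0.7711825

0.77118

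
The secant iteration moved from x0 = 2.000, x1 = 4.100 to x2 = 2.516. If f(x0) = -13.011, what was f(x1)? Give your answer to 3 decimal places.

39.941

The secant line through (2.000, -13.011) and (4.100, f(x1)) crosses zero at x2 = 2.516.
So (2.000, -13.011), (4.100, f(x1)), (2.516, 0) are collinear:
f(x1) = -13.011 · (4.100 − 2.516) / (2.000 − 2.516) = -13.011 · (1.58400)/(-0.51600) = 39.94074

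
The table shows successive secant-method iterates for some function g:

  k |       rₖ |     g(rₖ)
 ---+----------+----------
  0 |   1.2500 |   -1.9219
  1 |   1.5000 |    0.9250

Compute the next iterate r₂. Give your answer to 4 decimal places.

r₂ = 1.5000 − 0.9250·(1.5000 − 1.2500) / (0.9250 − (-1.9219))
   = 1.5000 − (0.231250)/(2.846900) = 1.418771

1.4188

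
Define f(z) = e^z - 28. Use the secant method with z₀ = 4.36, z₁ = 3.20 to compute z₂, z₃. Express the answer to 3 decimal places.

3.275, 3.336

f(4.36) = 50.25713, f(3.20) = -3.46747
z₂ = 3.20000 − (-3.46747)·(3.20000 − 4.36000) / (-3.46747 − 50.25713) = 3.20000 − (4.02226)/(-53.72460) = 3.27487
f(3.27487) = -1.56026
z₃ = 3.27487 − (-1.56026)·(3.27487 − 3.20000) / (-1.56026 − (-3.46747)) = 3.27487 − (-0.11681)/(1.90721) = 3.33612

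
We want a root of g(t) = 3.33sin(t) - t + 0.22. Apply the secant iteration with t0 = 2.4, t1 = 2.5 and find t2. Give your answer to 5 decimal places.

2.41944

g(2.4) = 0.0692924, g(2.5) = -0.2870878
t2 = 2.5000000 − (-0.2870878)·(2.5000000 − 2.4000000) / (-0.2870878 − 0.0692924) = 2.5000000 − (-0.0287088)/(-0.3563802) = 2.4194434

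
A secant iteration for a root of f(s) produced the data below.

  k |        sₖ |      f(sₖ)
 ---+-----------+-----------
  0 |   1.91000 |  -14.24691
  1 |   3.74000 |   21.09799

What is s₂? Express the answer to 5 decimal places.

2.64764

s₂ = 3.74000 − 21.09799·(3.74000 − 1.91000) / (21.09799 − (-14.24691))
   = 3.74000 − (38.6093217)/(35.3449000) = 2.6476409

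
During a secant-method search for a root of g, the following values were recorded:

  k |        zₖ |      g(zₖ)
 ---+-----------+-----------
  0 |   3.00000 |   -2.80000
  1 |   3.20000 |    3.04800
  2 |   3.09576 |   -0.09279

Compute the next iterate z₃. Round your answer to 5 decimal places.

z₃ = 3.09576 − (-0.09279)·(3.09576 − 3.20000) / (-0.09279 − 3.04800)
   = 3.09576 − (0.0096724)/(-3.1407900) = 3.0988396

3.09884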